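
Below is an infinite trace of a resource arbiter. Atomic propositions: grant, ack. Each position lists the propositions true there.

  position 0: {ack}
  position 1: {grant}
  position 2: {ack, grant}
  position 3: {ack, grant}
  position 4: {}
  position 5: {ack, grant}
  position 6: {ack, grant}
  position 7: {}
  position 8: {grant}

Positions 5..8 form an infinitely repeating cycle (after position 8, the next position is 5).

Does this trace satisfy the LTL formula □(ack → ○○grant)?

ack → ○○grant must hold at every position from 0 onward. It fails at position 2, so □(ack → ○○grant) is false.
Positions where ack holds: 0, 2, 3, 5, 6.
Check ○○grant at each: 0→ok, 2→fails, 3→ok, 5→fails, 6→ok.

No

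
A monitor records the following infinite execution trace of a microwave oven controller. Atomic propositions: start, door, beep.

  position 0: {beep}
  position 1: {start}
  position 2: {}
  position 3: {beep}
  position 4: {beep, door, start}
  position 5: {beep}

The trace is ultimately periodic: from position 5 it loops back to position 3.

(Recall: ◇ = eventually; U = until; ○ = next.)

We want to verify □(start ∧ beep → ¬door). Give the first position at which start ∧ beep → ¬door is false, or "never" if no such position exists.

4

Check start ∧ beep → ¬door at each position in order: 0 ✓, 1 ✓, 2 ✓, 3 ✓.
At position 4 the labels are {beep, door, start}, so start ∧ beep → ¬door is false there. This is the first violation.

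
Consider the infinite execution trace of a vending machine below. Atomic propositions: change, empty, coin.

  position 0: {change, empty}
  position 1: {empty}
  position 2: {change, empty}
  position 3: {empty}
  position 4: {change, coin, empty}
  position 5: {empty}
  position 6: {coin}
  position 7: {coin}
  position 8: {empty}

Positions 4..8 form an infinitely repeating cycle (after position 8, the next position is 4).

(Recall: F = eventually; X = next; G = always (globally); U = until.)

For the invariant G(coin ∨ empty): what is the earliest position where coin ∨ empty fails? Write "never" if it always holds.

never

coin ∨ empty holds at every position 0..8, and those are all the positions the trace ever visits, so the invariant G(coin ∨ empty) is never violated.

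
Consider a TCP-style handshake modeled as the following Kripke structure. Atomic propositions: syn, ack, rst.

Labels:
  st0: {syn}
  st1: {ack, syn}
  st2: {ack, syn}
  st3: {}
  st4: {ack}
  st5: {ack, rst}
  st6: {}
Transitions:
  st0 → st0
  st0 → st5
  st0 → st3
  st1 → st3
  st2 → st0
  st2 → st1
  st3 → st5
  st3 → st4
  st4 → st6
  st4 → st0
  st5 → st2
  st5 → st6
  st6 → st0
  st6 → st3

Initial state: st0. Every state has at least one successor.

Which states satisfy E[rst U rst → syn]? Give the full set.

States satisfying rst: {st5}.
States satisfying rst → syn: {st0, st1, st2, st3, st4, st6}.
States satisfying E[rst U rst → syn]: {st0, st1, st2, st3, st4, st5, st6}.

{st0, st1, st2, st3, st4, st5, st6}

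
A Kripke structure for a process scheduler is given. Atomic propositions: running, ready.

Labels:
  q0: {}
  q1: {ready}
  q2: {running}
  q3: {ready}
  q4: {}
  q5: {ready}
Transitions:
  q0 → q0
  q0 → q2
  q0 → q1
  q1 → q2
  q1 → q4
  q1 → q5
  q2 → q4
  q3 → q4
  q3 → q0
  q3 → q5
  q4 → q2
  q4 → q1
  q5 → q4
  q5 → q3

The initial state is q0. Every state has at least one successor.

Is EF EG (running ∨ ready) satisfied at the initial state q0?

Yes

States satisfying EG (running ∨ ready): {q1, q3, q5}.
States satisfying EF EG (running ∨ ready): {q0, q1, q2, q3, q4, q5}.
Some path from q0 reaches a state where EG (running ∨ ready) holds.
q0 ∈ Sat(EF EG (running ∨ ready)).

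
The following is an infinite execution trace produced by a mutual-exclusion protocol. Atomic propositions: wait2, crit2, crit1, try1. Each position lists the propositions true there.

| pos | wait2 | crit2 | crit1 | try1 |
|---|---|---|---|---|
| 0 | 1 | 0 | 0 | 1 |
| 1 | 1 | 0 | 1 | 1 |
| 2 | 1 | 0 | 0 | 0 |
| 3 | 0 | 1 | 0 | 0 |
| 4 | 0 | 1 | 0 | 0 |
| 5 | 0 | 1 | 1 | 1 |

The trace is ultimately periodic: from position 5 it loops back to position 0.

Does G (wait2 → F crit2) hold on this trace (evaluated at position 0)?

Satisfied

wait2 → F crit2 holds at every position 0..5, and those are all positions ever visited, so G (wait2 → F crit2) holds.
Positions where wait2 holds: 0, 1, 2.
Check F crit2 at each: 0→ok, 1→ok, 2→ok.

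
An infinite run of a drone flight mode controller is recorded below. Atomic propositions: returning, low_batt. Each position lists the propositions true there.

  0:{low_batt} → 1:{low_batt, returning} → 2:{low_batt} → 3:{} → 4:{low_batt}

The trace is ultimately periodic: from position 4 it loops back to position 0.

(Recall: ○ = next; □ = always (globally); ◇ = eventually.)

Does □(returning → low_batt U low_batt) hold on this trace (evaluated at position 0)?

returning → low_batt U low_batt holds at every position 0..4, and those are all positions ever visited, so □(returning → low_batt U low_batt) holds.
Positions where returning holds: 1.
Check low_batt U low_batt at each: 1→ok.

Yes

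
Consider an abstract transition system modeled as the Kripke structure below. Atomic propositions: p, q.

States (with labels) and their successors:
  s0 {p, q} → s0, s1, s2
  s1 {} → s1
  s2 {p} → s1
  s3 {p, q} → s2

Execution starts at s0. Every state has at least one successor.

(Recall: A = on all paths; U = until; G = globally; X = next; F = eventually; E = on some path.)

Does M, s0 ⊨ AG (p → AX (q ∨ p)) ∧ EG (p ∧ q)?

States satisfying p → AX (q ∨ p): {s1, s3}.
States satisfying AG (p → AX (q ∨ p)): {s1}.
States satisfying p ∧ q: {s0, s3}.
States satisfying EG (p ∧ q): {s0}.
States satisfying AG (p → AX (q ∨ p)) ∧ EG (p ∧ q): ∅.
s0 ∉ Sat(AG (p → AX (q ∨ p)) ∧ EG (p ∧ q)).

No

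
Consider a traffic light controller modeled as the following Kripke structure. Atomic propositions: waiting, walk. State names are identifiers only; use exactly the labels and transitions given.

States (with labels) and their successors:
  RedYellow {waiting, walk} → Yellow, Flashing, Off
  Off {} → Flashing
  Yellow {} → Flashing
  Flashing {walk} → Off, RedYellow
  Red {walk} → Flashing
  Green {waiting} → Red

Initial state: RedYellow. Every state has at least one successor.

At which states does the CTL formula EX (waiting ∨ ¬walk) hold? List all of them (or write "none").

{RedYellow, Flashing}

States satisfying waiting ∨ ¬walk: {RedYellow, Off, Yellow, Green}.
States satisfying EX (waiting ∨ ¬walk): {RedYellow, Flashing}.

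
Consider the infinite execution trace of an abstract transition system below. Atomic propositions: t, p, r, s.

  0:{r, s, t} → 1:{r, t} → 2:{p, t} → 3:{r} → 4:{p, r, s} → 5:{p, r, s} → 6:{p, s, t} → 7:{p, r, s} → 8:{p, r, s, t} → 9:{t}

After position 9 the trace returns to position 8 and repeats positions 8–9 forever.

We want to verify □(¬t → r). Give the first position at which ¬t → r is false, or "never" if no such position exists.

¬t → r holds at every position 0..9, and those are all the positions the trace ever visits, so the invariant □(¬t → r) is never violated.

never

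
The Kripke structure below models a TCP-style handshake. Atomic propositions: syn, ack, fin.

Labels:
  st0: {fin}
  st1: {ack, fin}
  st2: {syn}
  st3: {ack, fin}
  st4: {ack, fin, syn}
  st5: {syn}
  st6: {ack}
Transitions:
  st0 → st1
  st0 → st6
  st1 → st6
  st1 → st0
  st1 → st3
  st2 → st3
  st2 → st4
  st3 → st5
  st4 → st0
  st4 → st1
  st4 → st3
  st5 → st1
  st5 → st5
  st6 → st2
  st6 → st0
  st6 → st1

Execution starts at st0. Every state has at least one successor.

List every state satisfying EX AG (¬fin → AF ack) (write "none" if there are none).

States satisfying AG (¬fin → AF ack): ∅.
States satisfying EX AG (¬fin → AF ack): ∅.

none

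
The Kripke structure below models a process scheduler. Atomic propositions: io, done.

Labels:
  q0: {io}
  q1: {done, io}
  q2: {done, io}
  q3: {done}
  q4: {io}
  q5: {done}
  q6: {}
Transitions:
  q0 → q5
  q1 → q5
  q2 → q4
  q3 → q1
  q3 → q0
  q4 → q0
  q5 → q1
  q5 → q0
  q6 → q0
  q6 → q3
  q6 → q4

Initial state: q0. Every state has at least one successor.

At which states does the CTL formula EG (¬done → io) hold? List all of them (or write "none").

{q0, q1, q2, q3, q4, q5}

States satisfying ¬done → io: {q0, q1, q2, q3, q4, q5}.
States satisfying EG (¬done → io): {q0, q1, q2, q3, q4, q5}.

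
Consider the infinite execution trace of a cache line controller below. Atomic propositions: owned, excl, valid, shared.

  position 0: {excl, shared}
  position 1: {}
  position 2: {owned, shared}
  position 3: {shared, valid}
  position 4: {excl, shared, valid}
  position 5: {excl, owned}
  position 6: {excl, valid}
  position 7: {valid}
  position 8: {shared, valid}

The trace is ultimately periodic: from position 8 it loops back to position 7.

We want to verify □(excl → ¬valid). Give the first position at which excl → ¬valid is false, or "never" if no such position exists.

4

Check excl → ¬valid at each position in order: 0 ✓, 1 ✓, 2 ✓, 3 ✓.
At position 4 the labels are {excl, shared, valid}, so excl → ¬valid is false there. This is the first violation.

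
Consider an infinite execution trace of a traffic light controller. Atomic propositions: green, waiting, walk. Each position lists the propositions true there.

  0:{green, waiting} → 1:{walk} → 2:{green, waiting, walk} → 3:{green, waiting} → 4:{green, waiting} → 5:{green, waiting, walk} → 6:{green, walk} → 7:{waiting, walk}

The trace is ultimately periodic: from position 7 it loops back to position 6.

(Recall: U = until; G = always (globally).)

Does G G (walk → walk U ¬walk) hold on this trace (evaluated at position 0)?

G (walk → walk U ¬walk) must hold at every position from 0 onward. It fails at position 0, so G G (walk → walk U ¬walk) is false.

Does not hold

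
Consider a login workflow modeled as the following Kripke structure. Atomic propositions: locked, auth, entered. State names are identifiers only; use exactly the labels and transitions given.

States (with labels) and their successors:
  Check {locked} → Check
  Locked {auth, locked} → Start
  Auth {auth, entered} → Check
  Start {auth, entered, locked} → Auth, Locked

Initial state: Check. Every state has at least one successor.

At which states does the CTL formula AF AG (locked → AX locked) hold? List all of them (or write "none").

States satisfying AG (locked → AX locked): {Check, Auth}.
States satisfying AF AG (locked → AX locked): {Check, Auth}.

{Check, Auth}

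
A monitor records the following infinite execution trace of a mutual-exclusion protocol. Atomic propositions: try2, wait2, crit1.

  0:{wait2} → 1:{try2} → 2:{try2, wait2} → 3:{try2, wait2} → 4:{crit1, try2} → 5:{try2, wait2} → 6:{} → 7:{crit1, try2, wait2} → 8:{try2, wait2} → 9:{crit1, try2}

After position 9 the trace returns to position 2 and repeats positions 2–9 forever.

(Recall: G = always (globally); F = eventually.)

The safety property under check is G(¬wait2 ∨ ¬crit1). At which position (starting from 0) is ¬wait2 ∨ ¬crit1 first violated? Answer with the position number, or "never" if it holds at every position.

7

Check ¬wait2 ∨ ¬crit1 at each position in order: 0 ✓, 1 ✓, 2 ✓, 3 ✓, 4 ✓, 5 ✓, 6 ✓.
At position 7 the labels are {crit1, try2, wait2}, so ¬wait2 ∨ ¬crit1 is false there. This is the first violation.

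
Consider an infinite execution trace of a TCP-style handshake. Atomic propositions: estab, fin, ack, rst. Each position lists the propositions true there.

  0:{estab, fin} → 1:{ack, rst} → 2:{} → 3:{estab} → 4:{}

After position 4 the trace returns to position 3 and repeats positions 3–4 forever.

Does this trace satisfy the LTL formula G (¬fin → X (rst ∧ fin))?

¬fin → X (rst ∧ fin) must hold at every position from 0 onward. It fails at position 1, so G (¬fin → X (rst ∧ fin)) is false.
Positions where ¬fin holds: 1, 2, 3, 4.
Check X (rst ∧ fin) at each: 1→fails, 2→fails, 3→fails, 4→fails.

No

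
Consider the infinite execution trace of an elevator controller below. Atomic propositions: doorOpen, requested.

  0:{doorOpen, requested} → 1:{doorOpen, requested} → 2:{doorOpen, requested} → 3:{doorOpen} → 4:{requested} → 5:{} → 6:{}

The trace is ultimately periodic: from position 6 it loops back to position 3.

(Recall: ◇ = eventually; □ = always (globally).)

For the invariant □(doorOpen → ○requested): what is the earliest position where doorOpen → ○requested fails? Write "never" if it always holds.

Check doorOpen → ○requested at each position in order: 0 ✓, 1 ✓.
At position 2 the labels are {doorOpen, requested} and the next position 3 has {doorOpen}, so doorOpen → ○requested is false there. This is the first violation.

2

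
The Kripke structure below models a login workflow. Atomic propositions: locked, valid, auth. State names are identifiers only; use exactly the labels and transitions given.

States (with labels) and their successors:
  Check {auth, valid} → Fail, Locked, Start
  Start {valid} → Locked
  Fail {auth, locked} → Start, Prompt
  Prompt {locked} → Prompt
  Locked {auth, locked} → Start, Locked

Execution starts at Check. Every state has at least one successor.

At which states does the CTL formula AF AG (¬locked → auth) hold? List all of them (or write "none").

States satisfying AG (¬locked → auth): {Prompt}.
States satisfying AF AG (¬locked → auth): {Prompt}.

{Prompt}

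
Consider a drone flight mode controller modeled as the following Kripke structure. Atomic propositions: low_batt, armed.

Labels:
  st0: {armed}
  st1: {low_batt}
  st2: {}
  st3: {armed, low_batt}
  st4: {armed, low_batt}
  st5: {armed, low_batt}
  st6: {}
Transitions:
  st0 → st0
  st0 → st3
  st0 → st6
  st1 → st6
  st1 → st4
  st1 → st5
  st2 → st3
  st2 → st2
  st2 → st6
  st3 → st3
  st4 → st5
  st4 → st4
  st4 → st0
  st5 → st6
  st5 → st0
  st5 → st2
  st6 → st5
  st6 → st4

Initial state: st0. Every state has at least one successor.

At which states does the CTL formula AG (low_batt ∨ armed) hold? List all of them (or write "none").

{st3}

States satisfying low_batt ∨ armed: {st0, st1, st3, st4, st5}.
States satisfying AG (low_batt ∨ armed): {st3}.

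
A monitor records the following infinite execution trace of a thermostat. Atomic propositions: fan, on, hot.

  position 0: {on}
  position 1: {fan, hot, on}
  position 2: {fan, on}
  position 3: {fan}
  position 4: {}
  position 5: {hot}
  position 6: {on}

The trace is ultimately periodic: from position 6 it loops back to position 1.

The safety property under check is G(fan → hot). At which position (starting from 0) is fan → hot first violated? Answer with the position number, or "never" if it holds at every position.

2

Check fan → hot at each position in order: 0 ✓, 1 ✓.
At position 2 the labels are {fan, on}, so fan → hot is false there. This is the first violation.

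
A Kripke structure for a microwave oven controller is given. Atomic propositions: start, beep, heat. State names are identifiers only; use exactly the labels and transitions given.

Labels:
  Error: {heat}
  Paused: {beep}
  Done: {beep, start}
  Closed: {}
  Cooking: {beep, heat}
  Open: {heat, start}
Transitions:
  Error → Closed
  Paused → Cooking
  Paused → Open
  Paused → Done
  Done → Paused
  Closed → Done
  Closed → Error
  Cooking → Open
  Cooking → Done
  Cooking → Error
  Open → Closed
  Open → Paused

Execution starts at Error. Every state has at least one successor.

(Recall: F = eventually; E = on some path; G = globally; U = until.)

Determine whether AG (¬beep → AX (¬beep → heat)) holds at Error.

No

States satisfying ¬beep → AX (¬beep → heat): {Paused, Done, Closed, Cooking}.
States satisfying AG (¬beep → AX (¬beep → heat)): ∅.
Error is reachable from Error and violates ¬beep → AX (¬beep → heat), so AG fails at Error.
Error ∉ Sat(AG (¬beep → AX (¬beep → heat))).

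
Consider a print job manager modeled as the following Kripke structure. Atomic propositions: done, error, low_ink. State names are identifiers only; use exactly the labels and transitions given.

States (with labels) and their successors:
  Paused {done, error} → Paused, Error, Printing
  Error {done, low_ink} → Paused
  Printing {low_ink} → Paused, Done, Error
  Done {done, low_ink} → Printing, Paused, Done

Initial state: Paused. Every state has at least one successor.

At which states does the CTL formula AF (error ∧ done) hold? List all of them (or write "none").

States satisfying error ∧ done: {Paused}.
States satisfying AF (error ∧ done): {Paused, Error}.

{Paused, Error}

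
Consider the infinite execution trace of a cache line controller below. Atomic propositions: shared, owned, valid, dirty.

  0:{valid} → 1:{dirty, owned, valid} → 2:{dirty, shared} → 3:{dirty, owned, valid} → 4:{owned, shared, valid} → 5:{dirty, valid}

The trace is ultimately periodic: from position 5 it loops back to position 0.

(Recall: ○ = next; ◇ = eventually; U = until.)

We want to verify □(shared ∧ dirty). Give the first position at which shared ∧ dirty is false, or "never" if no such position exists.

At position 0 the labels are {valid}, so shared ∧ dirty is false there. This is the first violation.

0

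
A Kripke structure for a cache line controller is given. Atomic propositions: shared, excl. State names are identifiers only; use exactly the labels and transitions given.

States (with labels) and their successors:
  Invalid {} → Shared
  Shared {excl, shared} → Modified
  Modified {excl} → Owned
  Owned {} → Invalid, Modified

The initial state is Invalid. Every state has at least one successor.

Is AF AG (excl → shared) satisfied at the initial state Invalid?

Violated

States satisfying AG (excl → shared): ∅.
States satisfying AF AG (excl → shared): ∅.
There is a path from Invalid along which AG (excl → shared) never holds.
Invalid ∉ Sat(AF AG (excl → shared)).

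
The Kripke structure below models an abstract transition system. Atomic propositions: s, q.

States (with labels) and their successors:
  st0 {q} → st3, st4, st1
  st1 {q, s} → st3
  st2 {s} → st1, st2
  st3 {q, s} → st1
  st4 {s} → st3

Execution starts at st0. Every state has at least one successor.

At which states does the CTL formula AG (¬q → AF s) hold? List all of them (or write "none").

States satisfying ¬q → AF s: {st0, st1, st2, st3, st4}.
States satisfying AG (¬q → AF s): {st0, st1, st2, st3, st4}.

{st0, st1, st2, st3, st4}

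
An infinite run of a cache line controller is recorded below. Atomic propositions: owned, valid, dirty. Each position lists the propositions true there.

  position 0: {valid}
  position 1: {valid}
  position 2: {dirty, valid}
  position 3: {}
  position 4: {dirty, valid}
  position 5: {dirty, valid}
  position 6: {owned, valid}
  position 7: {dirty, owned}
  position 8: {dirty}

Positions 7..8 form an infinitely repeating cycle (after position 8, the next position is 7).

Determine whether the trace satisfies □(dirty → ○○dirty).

Violated

dirty → ○○dirty must hold at every position from 0 onward. It fails at position 4, so □(dirty → ○○dirty) is false.
Positions where dirty holds: 2, 4, 5, 7, 8.
Check ○○dirty at each: 2→ok, 4→fails, 5→ok, 7→ok, 8→ok.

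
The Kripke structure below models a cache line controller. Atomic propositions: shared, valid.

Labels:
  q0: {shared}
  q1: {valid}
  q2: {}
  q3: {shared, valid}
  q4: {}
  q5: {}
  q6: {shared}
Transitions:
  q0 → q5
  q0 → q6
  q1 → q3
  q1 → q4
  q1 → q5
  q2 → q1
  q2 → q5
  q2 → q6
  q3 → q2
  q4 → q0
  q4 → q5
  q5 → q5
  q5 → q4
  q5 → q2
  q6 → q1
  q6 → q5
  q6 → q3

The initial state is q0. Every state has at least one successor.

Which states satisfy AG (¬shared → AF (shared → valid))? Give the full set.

States satisfying ¬shared → AF (shared → valid): {q0, q1, q2, q3, q4, q5, q6}.
States satisfying AG (¬shared → AF (shared → valid)): {q0, q1, q2, q3, q4, q5, q6}.

{q0, q1, q2, q3, q4, q5, q6}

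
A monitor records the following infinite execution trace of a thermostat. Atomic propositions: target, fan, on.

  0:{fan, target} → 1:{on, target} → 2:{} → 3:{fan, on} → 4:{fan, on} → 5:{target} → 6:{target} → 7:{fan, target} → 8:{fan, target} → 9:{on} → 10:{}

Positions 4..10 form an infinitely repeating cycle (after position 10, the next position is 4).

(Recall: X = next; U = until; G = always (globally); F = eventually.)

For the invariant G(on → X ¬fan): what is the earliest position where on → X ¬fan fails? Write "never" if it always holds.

Check on → X ¬fan at each position in order: 0 ✓, 1 ✓, 2 ✓.
At position 3 the labels are {fan, on} and the next position 4 has {fan, on}, so on → X ¬fan is false there. This is the first violation.

3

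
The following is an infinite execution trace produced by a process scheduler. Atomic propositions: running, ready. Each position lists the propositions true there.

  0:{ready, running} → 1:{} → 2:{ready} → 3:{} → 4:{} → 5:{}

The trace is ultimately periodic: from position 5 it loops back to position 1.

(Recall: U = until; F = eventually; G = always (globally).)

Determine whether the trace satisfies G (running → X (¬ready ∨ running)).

Yes

running → X (¬ready ∨ running) holds at every position 0..5, and those are all positions ever visited, so G (running → X (¬ready ∨ running)) holds.
Positions where running holds: 0.
Check X (¬ready ∨ running) at each: 0→ok.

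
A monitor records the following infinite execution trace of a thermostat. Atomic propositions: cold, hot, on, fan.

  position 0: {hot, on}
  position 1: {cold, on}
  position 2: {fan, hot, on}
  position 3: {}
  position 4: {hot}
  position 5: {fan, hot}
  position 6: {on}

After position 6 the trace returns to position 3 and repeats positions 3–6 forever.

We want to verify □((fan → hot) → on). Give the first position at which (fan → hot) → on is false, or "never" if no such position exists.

Check (fan → hot) → on at each position in order: 0 ✓, 1 ✓, 2 ✓.
At position 3 the labels are {}, so (fan → hot) → on is false there. This is the first violation.

3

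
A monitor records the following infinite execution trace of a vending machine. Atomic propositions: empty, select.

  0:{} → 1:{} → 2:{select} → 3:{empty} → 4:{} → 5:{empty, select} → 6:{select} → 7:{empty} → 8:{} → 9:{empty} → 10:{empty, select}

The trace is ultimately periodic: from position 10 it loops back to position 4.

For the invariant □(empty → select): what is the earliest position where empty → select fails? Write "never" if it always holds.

3

Check empty → select at each position in order: 0 ✓, 1 ✓, 2 ✓.
At position 3 the labels are {empty}, so empty → select is false there. This is the first violation.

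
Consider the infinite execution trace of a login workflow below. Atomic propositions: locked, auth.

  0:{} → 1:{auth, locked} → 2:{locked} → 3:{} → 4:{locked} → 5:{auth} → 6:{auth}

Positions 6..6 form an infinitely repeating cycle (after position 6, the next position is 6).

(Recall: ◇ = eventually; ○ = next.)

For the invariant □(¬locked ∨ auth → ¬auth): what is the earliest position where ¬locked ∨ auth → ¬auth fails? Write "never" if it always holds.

Check ¬locked ∨ auth → ¬auth at each position in order: 0 ✓.
At position 1 the labels are {auth, locked}, so ¬locked ∨ auth → ¬auth is false there. This is the first violation.

1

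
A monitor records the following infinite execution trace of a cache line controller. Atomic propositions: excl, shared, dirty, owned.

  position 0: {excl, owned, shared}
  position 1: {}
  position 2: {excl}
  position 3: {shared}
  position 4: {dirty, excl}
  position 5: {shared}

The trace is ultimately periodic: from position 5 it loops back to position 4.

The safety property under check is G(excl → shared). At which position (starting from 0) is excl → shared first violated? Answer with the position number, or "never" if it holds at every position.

2

Check excl → shared at each position in order: 0 ✓, 1 ✓.
At position 2 the labels are {excl}, so excl → shared is false there. This is the first violation.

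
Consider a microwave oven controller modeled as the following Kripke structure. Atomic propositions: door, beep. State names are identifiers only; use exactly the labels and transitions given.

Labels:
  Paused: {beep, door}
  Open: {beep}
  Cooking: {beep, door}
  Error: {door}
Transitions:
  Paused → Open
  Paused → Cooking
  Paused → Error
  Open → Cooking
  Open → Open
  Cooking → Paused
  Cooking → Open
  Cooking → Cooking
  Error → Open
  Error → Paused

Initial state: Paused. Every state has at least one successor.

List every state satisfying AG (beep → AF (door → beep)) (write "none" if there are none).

States satisfying beep → AF (door → beep): {Paused, Open, Cooking, Error}.
States satisfying AG (beep → AF (door → beep)): {Paused, Open, Cooking, Error}.

{Paused, Open, Cooking, Error}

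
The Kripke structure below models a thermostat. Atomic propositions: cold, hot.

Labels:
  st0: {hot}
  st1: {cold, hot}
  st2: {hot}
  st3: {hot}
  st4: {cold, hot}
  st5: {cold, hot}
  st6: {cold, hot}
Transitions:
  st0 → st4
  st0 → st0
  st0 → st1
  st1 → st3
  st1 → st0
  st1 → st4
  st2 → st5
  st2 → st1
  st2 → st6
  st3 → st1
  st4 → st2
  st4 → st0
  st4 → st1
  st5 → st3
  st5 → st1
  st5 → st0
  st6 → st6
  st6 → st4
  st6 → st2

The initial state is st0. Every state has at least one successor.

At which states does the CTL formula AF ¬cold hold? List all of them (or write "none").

States satisfying ¬cold: {st0, st2, st3}.
States satisfying AF ¬cold: {st0, st2, st3}.

{st0, st2, st3}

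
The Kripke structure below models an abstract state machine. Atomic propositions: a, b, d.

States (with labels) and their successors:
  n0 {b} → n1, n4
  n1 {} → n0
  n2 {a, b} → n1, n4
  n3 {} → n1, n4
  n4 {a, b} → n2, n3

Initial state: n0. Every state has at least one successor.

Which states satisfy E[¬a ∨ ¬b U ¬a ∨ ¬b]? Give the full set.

States satisfying ¬a ∨ ¬b: {n0, n1, n3}.
States satisfying E[¬a ∨ ¬b U ¬a ∨ ¬b]: {n0, n1, n3}.

{n0, n1, n3}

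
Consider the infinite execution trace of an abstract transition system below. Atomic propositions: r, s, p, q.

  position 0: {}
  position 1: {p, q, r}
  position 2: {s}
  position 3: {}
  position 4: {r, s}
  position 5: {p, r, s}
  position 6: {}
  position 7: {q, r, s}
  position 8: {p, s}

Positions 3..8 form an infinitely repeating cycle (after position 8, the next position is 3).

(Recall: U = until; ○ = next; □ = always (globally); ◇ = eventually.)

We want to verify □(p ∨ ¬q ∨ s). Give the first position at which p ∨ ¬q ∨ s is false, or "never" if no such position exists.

never

p ∨ ¬q ∨ s holds at every position 0..8, and those are all the positions the trace ever visits, so the invariant □(p ∨ ¬q ∨ s) is never violated.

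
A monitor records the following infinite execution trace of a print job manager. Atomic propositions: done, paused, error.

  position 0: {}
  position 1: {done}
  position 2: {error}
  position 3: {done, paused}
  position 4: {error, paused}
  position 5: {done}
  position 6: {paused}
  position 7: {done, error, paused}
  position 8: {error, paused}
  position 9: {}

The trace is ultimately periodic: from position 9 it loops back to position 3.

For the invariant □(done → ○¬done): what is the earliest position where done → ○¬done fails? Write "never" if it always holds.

done → ○¬done holds at every position 0..9, and those are all the positions the trace ever visits, so the invariant □(done → ○¬done) is never violated.

never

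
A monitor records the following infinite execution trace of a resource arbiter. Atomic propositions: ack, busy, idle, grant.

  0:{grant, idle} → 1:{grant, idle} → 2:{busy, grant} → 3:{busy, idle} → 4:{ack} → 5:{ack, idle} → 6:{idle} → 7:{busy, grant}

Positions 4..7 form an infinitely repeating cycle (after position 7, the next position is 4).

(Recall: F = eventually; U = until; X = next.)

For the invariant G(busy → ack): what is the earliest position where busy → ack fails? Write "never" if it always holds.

Check busy → ack at each position in order: 0 ✓, 1 ✓.
At position 2 the labels are {busy, grant}, so busy → ack is false there. This is the first violation.

2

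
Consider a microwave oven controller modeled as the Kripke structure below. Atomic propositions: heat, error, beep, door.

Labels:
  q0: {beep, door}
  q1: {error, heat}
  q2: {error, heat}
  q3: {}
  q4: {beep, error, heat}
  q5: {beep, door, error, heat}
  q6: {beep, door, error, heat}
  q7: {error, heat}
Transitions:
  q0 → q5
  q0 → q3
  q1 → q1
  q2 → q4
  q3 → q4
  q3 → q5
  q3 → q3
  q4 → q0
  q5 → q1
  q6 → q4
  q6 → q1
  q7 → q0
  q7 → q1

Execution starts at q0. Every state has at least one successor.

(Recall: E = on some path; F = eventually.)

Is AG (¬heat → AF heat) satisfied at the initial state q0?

States satisfying ¬heat → AF heat: {q1, q2, q4, q5, q6, q7}.
States satisfying AG (¬heat → AF heat): {q1, q5}.
q0 is reachable from q0 and violates ¬heat → AF heat, so AG fails at q0.
q0 ∉ Sat(AG (¬heat → AF heat)).

No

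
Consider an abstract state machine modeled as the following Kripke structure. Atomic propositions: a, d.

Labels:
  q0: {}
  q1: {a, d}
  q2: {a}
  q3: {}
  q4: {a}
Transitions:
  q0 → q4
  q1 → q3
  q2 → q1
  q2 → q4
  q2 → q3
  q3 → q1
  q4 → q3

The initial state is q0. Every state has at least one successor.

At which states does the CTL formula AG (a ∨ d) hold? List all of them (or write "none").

States satisfying a ∨ d: {q1, q2, q4}.
States satisfying AG (a ∨ d): ∅.

none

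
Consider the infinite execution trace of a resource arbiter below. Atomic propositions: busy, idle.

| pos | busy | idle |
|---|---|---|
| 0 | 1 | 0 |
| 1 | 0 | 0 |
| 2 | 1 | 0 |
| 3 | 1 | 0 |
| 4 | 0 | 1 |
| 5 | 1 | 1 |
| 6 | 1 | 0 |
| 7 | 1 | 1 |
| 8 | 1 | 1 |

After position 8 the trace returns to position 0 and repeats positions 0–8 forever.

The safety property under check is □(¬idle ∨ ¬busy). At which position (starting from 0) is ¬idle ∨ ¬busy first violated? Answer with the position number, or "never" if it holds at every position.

Check ¬idle ∨ ¬busy at each position in order: 0 ✓, 1 ✓, 2 ✓, 3 ✓, 4 ✓.
At position 5 the labels are {busy, idle}, so ¬idle ∨ ¬busy is false there. This is the first violation.

5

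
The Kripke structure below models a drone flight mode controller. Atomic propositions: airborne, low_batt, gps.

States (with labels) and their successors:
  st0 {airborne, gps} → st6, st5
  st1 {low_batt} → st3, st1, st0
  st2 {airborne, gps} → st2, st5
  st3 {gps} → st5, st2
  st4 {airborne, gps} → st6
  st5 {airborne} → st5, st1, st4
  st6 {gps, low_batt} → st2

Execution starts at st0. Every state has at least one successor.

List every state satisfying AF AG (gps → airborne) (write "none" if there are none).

none

States satisfying AG (gps → airborne): ∅.
States satisfying AF AG (gps → airborne): ∅.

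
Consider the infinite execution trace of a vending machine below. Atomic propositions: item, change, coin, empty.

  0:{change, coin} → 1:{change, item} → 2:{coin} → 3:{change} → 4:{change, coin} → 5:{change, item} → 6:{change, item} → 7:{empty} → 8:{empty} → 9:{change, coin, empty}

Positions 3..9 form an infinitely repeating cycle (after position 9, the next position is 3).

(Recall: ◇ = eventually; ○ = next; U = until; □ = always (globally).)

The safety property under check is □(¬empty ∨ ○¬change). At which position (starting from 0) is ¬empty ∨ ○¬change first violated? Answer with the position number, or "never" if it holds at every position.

Check ¬empty ∨ ○¬change at each position in order: 0 ✓, 1 ✓, 2 ✓, 3 ✓, 4 ✓, 5 ✓, 6 ✓, 7 ✓.
At position 8 the labels are {empty} and the next position 9 has {change, coin, empty}, so ¬empty ∨ ○¬change is false there. This is the first violation.

8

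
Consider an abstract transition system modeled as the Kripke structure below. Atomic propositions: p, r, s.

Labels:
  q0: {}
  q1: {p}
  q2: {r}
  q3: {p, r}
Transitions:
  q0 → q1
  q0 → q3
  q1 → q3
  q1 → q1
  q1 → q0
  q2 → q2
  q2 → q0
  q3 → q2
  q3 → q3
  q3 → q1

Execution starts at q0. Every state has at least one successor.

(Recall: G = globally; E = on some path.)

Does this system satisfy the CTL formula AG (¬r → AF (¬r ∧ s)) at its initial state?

States satisfying ¬r → AF (¬r ∧ s): {q2, q3}.
States satisfying AG (¬r → AF (¬r ∧ s)): ∅.
q0 is reachable from q0 and violates ¬r → AF (¬r ∧ s), so AG fails at q0.
q0 ∉ Sat(AG (¬r → AF (¬r ∧ s))).

Does not hold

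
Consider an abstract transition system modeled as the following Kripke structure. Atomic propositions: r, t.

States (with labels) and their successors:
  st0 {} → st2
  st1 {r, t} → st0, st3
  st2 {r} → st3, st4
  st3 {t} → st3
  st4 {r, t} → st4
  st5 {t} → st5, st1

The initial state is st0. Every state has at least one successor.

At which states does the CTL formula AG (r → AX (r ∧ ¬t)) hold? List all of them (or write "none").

States satisfying r → AX (r ∧ ¬t): {st0, st3, st5}.
States satisfying AG (r → AX (r ∧ ¬t)): {st3}.

{st3}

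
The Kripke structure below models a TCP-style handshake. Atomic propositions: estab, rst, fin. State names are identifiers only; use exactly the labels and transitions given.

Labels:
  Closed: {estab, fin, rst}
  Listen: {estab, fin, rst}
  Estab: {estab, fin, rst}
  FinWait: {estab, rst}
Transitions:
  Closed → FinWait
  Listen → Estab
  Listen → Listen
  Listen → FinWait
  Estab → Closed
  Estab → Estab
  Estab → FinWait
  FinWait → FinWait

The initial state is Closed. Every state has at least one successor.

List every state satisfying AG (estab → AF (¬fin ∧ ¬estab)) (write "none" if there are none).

none

States satisfying estab → AF (¬fin ∧ ¬estab): ∅.
States satisfying AG (estab → AF (¬fin ∧ ¬estab)): ∅.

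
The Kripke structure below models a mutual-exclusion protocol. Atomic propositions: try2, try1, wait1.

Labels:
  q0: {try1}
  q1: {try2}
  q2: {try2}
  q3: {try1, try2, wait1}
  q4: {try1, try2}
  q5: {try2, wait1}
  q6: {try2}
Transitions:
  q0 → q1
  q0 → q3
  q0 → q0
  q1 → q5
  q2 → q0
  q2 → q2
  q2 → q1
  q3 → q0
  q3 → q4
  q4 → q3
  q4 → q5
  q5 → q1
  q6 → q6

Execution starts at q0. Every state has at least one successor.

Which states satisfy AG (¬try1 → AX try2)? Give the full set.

{q0, q1, q3, q4, q5, q6}

States satisfying ¬try1 → AX try2: {q0, q1, q3, q4, q5, q6}.
States satisfying AG (¬try1 → AX try2): {q0, q1, q3, q4, q5, q6}.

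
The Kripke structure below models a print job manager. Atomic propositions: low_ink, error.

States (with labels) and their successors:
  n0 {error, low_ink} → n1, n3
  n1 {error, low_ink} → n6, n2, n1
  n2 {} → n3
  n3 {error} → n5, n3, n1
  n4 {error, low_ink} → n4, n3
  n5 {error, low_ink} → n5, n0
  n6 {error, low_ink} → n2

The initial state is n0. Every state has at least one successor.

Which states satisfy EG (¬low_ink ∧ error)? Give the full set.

{n3}

States satisfying ¬low_ink ∧ error: {n3}.
States satisfying EG (¬low_ink ∧ error): {n3}.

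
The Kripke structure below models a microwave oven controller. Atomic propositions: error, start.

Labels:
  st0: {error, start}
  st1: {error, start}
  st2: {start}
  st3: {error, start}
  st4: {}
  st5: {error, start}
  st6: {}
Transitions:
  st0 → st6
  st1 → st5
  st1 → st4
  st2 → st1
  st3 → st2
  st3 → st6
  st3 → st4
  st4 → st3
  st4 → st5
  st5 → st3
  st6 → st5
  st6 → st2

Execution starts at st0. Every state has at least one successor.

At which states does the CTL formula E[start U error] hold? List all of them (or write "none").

States satisfying start: {st0, st1, st2, st3, st5}.
States satisfying error: {st0, st1, st3, st5}.
States satisfying E[start U error]: {st0, st1, st2, st3, st5}.

{st0, st1, st2, st3, st5}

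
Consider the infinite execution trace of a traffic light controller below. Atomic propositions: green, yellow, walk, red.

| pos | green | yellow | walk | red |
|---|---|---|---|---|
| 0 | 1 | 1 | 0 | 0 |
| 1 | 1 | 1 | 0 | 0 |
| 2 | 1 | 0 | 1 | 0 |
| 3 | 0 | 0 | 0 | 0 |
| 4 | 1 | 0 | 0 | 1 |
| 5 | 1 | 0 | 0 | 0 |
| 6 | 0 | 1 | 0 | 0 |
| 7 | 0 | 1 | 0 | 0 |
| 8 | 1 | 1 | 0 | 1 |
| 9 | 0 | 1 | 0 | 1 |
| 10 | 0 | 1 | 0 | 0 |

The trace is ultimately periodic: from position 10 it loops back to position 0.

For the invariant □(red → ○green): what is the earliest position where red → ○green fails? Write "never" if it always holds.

Check red → ○green at each position in order: 0 ✓, 1 ✓, 2 ✓, 3 ✓, 4 ✓, 5 ✓, 6 ✓, 7 ✓.
At position 8 the labels are {green, red, yellow} and the next position 9 has {red, yellow}, so red → ○green is false there. This is the first violation.

8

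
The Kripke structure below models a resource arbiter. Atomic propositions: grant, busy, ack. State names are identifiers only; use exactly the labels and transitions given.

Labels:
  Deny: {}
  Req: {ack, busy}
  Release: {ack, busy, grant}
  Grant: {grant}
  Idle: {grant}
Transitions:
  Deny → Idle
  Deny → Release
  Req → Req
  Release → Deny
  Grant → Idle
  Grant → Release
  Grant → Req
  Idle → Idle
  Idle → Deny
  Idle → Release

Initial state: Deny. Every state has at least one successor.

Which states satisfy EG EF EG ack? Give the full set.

{Req, Grant}

States satisfying EF EG ack: {Req, Grant}.
States satisfying EG EF EG ack: {Req, Grant}.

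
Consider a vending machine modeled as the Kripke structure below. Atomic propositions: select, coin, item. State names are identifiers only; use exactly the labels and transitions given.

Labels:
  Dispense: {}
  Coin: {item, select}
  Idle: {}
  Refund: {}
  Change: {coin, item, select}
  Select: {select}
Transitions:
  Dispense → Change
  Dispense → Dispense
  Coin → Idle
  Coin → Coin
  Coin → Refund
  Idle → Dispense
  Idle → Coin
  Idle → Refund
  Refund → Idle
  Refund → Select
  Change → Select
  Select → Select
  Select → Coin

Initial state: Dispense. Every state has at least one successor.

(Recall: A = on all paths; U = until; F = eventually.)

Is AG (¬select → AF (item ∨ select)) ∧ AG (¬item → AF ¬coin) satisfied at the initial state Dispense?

Violated

States satisfying ¬select → AF (item ∨ select): {Coin, Change, Select}.
States satisfying AG (¬select → AF (item ∨ select)): ∅.
States satisfying ¬item → AF ¬coin: {Dispense, Coin, Idle, Refund, Change, Select}.
States satisfying AG (¬item → AF ¬coin): {Dispense, Coin, Idle, Refund, Change, Select}.
States satisfying AG (¬select → AF (item ∨ select)) ∧ AG (¬item → AF ¬coin): ∅.
Dispense ∉ Sat(AG (¬select → AF (item ∨ select)) ∧ AG (¬item → AF ¬coin)).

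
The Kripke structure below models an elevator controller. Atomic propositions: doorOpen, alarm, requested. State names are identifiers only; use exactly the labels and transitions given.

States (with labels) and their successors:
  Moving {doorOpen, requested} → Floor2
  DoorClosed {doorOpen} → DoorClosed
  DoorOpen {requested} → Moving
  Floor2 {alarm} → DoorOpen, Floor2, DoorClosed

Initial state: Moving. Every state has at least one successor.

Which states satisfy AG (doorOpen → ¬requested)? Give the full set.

States satisfying doorOpen → ¬requested: {DoorClosed, DoorOpen, Floor2}.
States satisfying AG (doorOpen → ¬requested): {DoorClosed}.

{DoorClosed}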